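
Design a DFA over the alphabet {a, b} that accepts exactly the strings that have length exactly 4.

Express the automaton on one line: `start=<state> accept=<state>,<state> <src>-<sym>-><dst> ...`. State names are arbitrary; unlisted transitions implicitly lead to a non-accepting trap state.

We only need to distinguish lengths 0, 1, …, 4, and '>4'. Chain S0 → S1 → S2 → S3 → S4 → S5 on every symbol, with S5 looping. Accepting states: {S4}.
A 6-state machine:
        a   b  
>  S0   S1  S1 
   S1   S2  S2 
   S2   S3  S3 
   S3   S4  S4 
 * S4   S5  S5 
   S5   S5  S5 
(> = start, * = accepting)

start=S0 accept=S4 S0-a->S1 S0-b->S1 S1-a->S2 S1-b->S2 S2-a->S3 S2-b->S3 S3-a->S4 S3-b->S4 S4-a->S5 S4-b->S5 S5-a->S5 S5-b->S5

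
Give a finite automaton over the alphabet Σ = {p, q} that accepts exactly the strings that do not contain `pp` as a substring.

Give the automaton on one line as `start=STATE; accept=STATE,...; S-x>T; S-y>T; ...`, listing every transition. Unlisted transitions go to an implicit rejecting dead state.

This is the complement of 'contains `pp`'. Use the same substring-matching states — S0 through S2 holding how much of `pp` has just been matched — but flip the accepting set: everything except the trap S2 accepts.
3 states suffice.
        p   q  
>* S0   S1  S0 
 * S1   S2  S0 
   S2   S2  S2 
(> = start, * = accepting)

start=S0; accept=S0,S1; S0-p>S1; S0-q>S0; S1-p>S2; S1-q>S0; S2-p>S2; S2-q>S2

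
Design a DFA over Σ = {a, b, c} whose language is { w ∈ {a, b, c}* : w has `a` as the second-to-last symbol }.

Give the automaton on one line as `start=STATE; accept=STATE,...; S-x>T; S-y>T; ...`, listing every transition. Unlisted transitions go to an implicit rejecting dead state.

start=q0; accept=q4,q5,q6; q0-a>q1; q0-b>q2; q0-c>q3; q1-a>q4; q1-b>q5; q1-c>q6; q2-a>q7; q2-b>q8; q2-c>q9; q3-a>q10; q3-b>q11; q3-c>q12; q4-a>q4; q4-b>q5; q4-c>q6; q5-a>q7; q5-b>q8; q5-c>q9; q6-a>q10; q6-b>q11; q6-c>q12; q7-a>q4; q7-b>q5; q7-c>q6; q8-a>q7; q8-b>q8; q8-c>q9; q9-a>q10; q9-b>q11; q9-c>q12; q10-a>q4; q10-b>q5; q10-c>q6; q11-a>q7; q11-b>q8; q11-c>q9; q12-a>q10; q12-b>q11; q12-c>q12

A DFA must remember the last 2 symbols (since which symbol is second-to-last isn't known until the input ends). Use one state per possible window of the last ≤2 symbols; accept from those whose window starts with `a`.
With 13 states:
          a    b    c  
>  q0     q1   q2   q3 
   q1     q4   q5   q6 
   q2     q7   q8   q9 
   q3    q10  q11  q12 
 * q4     q4   q5   q6 
 * q5     q7   q8   q9 
 * q6    q10  q11  q12 
   q7     q4   q5   q6 
   q8     q7   q8   q9 
   q9    q10  q11  q12 
   q10    q4   q5   q6 
   q11    q7   q8   q9 
   q12   q10  q11  q12 
(> = start, * = accepting)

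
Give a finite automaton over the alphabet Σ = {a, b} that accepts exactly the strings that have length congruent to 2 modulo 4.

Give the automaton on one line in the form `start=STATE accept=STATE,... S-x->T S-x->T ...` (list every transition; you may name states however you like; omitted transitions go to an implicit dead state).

start=q0 accept=q2 q0-a->q1 q0-b->q1 q1-a->q2 q1-b->q2 q2-a->q3 q2-b->q3 q3-a->q0 q3-b->q0

Count input length modulo 4: every symbol advances one step around the cycle q0 → q1 → q2 → q3 → q0. Accept at q2.
        a   b  
>  q0   q1  q1 
   q1   q2  q2 
 * q2   q3  q3 
   q3   q0  q0 
(> = start, * = accepting)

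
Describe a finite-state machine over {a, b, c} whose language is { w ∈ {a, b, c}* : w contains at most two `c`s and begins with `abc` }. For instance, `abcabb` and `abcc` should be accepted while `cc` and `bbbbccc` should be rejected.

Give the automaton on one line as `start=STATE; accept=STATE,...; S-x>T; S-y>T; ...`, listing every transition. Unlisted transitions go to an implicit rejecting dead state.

start=S0; accept=S4,S5; S0-a>S1; S0-b>S2; S0-c>S2; S1-a>S2; S1-b>S3; S1-c>S2; S2-a>S2; S2-b>S2; S2-c>S2; S3-a>S2; S3-b>S2; S3-c>S4; S4-a>S4; S4-b>S4; S4-c>S5; S5-a>S5; S5-b>S5; S5-c>S2

Handle the two conditions separately and then intersect. One (4 states) tracks the count of `c`s, saturating at 3; the other (5 states) tracks whether the input so far still matches the prefix `abc`. Each combined state is a pair, one component from each; accept when both components accept. Minimizing collapses redundant product states.
6 states suffice.
        a   b   c  
>  S0   S1  S2  S2 
   S1   S2  S3  S2 
   S2   S2  S2  S2 
   S3   S2  S2  S4 
 * S4   S4  S4  S5 
 * S5   S5  S5  S2 
(> = start, * = accepting)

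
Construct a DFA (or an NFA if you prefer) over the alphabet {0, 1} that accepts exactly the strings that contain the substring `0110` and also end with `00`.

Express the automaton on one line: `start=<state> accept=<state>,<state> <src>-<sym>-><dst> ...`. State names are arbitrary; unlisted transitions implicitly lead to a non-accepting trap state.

Build one automaton per condition and run them in lockstep. One (5 states) tracks whether and how much of `0110` has been seen; the other (3 states) tracks how much of the suffix `00` has currently been matched. Each combined state is a pair, one component from each; accept when both components accept.
An 8-state machine:
        0   1  
>  S0   S1  S0 
   S1   S2  S3 
   S2   S2  S3 
   S3   S1  S4 
   S4   S5  S0 
   S5   S6  S7 
 * S6   S6  S7 
   S7   S5  S7 
(> = start, * = accepting)

start=S0 accept=S6 S0-0->S1 S0-1->S0 S1-0->S2 S1-1->S3 S2-0->S2 S2-1->S3 S3-0->S1 S3-1->S4 S4-0->S5 S4-1->S0 S5-0->S6 S5-1->S7 S6-0->S6 S6-1->S7 S7-0->S5 S7-1->S7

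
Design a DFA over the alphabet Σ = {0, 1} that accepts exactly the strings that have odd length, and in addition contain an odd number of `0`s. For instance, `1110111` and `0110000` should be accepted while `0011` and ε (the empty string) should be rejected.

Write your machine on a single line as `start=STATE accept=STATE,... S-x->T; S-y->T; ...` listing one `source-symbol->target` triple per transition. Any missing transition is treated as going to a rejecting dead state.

Run two small machines in parallel and take their product. The first has 2 states tracking the input length modulo 2; the second has 2 states tracking the count of `0`s modulo 2. A product state is a pair (one from each), accepting exactly when both do.
4 states suffice.
        0   1  
>  s0   s1  s2 
 * s1   s0  s3 
   s2   s3  s0 
   s3   s2  s1 
(> = start, * = accepting)

start=s0; accept=s1; s0-0->s1; s0-1->s2; s1-0->s0; s1-1->s3; s2-0->s3; s2-1->s0; s3-0->s2; s3-1->s1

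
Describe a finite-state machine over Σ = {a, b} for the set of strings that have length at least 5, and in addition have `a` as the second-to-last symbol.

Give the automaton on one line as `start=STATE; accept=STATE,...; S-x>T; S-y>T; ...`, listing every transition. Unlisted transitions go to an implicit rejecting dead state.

start=q0; accept=q5,q6; q0-a>q1; q0-b>q1; q1-a>q2; q1-b>q2; q2-a>q3; q2-b>q3; q3-a>q4; q3-b>q3; q4-a>q5; q4-b>q6; q5-a>q5; q5-b>q6; q6-a>q4; q6-b>q3

Build one automaton per condition and run them in lockstep. The first has 7 states tracking the input length, saturating at 6; the second has 7 states tracking the last 2 symbols read. A product state is a pair (one from each), accepting exactly when both do. After merging equivalent states the machine shrinks.
        a   b  
>  q0   q1  q1 
   q1   q2  q2 
   q2   q3  q3 
   q3   q4  q3 
   q4   q5  q6 
 * q5   q5  q6 
 * q6   q4  q3 
(> = start, * = accepting)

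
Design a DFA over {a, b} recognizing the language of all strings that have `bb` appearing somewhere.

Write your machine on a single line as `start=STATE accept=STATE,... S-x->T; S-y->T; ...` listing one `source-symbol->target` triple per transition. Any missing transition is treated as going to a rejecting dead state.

States q0..q1 record the length of the longest prefix of `bb` that matches the current input suffix. Reaching q2 means `bb` has been seen, and we stay there forever. Accept from q2.
        a   b  
>  q0   q0  q1 
   q1   q0  q2 
 * q2   q2  q2 
(> = start, * = accepting)

start=q0; accept=q2; q0-a->q0; q0-b->q1; q1-a->q0; q1-b->q2; q2-a->q2; q2-b->q2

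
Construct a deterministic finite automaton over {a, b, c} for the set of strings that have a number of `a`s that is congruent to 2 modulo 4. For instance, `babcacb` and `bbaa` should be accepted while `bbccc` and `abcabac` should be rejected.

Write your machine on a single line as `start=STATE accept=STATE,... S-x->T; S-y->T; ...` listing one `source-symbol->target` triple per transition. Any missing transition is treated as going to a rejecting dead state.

Keep the running count of `a`s modulo 4: each `a` advances along the cycle q0 → q1 → q2 → q3 → q0 while other symbols loop. Accept at q2.
With 4 states:
        a   b   c  
>  q0   q1  q0  q0 
   q1   q2  q1  q1 
 * q2   q3  q2  q2 
   q3   q0  q3  q3 
(> = start, * = accepting)

start=q0; accept=q2; q0-a->q1; q0-b->q0; q0-c->q0; q1-a->q2; q1-b->q1; q1-c->q1; q2-a->q3; q2-b->q2; q2-c->q2; q3-a->q0; q3-b->q3; q3-c->q3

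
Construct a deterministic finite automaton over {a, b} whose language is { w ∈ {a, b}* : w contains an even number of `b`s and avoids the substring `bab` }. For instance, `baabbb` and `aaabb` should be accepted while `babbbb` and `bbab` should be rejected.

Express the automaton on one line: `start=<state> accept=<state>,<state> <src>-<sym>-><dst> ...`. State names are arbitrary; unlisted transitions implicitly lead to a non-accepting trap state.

Handle the two conditions separately and then intersect. One (2 states) tracks the count of `b`s modulo 2; the other (4 states) tracks partial matches of the forbidden pattern `bab`. Each combined state is a pair, one component from each; accept when both components accept.
8 states suffice.
        a   b  
>* S0   S0  S1 
   S1   S2  S3 
   S2   S4  S5 
 * S3   S6  S1 
   S4   S4  S3 
   S5   S5  S7 
 * S6   S0  S7 
   S7   S7  S5 
(> = start, * = accepting)

start=S0 accept=S0,S3,S6 S0-a->S0 S0-b->S1 S1-a->S2 S1-b->S3 S2-a->S4 S2-b->S5 S3-a->S6 S3-b->S1 S4-a->S4 S4-b->S3 S5-a->S5 S5-b->S7 S6-a->S0 S6-b->S7 S7-a->S7 S7-b->S5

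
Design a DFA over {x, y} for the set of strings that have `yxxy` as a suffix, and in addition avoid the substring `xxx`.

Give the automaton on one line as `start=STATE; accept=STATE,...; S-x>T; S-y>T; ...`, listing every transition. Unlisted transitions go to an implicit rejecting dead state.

Build one automaton per condition and run them in lockstep. The first has 5 states tracking how much of the suffix `yxxy` has currently been matched; the second has 4 states tracking partial matches of the forbidden pattern `xxx`. A product state is a pair (one from each), accepting exactly when both do.
12 states suffice.
          x    y  
>  q0     q1   q2 
   q1     q3   q2 
   q2     q4   q2 
   q3     q5   q2 
   q4     q6   q2 
   q5     q5   q7 
   q6     q5   q8 
   q7     q9   q7 
 * q8     q4   q2 
   q9    q10   q7 
   q10    q5  q11 
   q11    q9   q7 
(> = start, * = accepting)

start=q0; accept=q8; q0-x>q1; q0-y>q2; q1-x>q3; q1-y>q2; q2-x>q4; q2-y>q2; q3-x>q5; q3-y>q2; q4-x>q6; q4-y>q2; q5-x>q5; q5-y>q7; q6-x>q5; q6-y>q8; q7-x>q9; q7-y>q7; q8-x>q4; q8-y>q2; q9-x>q10; q9-y>q7; q10-x>q5; q10-y>q11; q11-x>q9; q11-y>q7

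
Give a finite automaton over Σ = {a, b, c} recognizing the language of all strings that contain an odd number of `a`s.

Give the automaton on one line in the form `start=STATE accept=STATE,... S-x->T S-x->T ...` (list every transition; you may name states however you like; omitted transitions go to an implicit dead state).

start=s0 accept=s1 s0-a->s1 s0-b->s0 s0-c->s0 s1-a->s0 s1-b->s1 s1-c->s1

Keep the running count of `a`s modulo 2: each `a` advances along the cycle s0 → s1 → s0 while other symbols loop. Accept at s1.
        a   b   c  
>  s0   s1  s0  s0 
 * s1   s0  s1  s1 
(> = start, * = accepting)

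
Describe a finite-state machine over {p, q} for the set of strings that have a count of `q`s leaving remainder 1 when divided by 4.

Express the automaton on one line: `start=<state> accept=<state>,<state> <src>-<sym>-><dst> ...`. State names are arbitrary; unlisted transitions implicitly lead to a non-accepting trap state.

Keep the running count of `q`s modulo 4: each `q` advances along the cycle S0 → S1 → S2 → S3 → S0 while other symbols loop. Accept at S1.
With 4 states:
        p   q  
>  S0   S0  S1 
 * S1   S1  S2 
   S2   S2  S3 
   S3   S3  S0 
(> = start, * = accepting)

start=S0 accept=S1 S0-p->S0 S0-q->S1 S1-p->S1 S1-q->S2 S2-p->S2 S2-q->S3 S3-p->S3 S3-q->S0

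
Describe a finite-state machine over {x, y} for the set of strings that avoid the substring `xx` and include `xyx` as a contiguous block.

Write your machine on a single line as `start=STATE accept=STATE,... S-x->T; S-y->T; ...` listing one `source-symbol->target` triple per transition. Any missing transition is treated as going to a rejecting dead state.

Run two small machines in parallel and take their product. One (3 states) tracks partial matches of the forbidden pattern `xx`; the other (4 states) tracks whether and how much of `xyx` has been seen. Each combined state is a pair, one component from each; accept when both components accept. Minimizing collapses redundant product states.
6 states suffice.
       x  y 
>  A   B  A 
   B   C  D 
   C   C  C 
   D   E  A 
 * E   C  F 
 * F   E  F 
(> = start, * = accepting)

start=A; accept=E,F; A-x->B; A-y->A; B-x->C; B-y->D; C-x->C; C-y->C; D-x->E; D-y->A; E-x->C; E-y->F; F-x->E; F-y->F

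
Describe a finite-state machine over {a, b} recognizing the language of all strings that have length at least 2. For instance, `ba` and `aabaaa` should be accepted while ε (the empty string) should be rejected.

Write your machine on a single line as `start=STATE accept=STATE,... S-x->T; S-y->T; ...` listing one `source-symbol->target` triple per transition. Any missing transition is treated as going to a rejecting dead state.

Count input length up to 3: every symbol moves from q0 toward q3, which means 'more than 2' and absorbs. Accept from {q2, q3}.
        a   b  
>  q0   q1  q1 
   q1   q2  q2 
 * q2   q3  q3 
 * q3   q3  q3 
(> = start, * = accepting)

start=q0; accept=q2,q3; q0-a->q1; q0-b->q1; q1-a->q2; q1-b->q2; q2-a->q3; q2-b->q3; q3-a->q3; q3-b->q3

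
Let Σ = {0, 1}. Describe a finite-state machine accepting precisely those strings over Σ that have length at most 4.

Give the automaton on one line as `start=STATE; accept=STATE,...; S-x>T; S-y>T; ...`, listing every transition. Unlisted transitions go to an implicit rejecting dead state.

We only need to distinguish lengths 0, 1, …, 4, and '>4'. Chain q0 → q1 → q2 → q3 → q4 → q5 on every symbol, with q5 looping. Accepting states: {q0, q1, q2, q3, q4}.
        0   1  
>* q0   q1  q1 
 * q1   q2  q2 
 * q2   q3  q3 
 * q3   q4  q4 
 * q4   q5  q5 
   q5   q5  q5 
(> = start, * = accepting)

start=q0; accept=q0,q1,q2,q3,q4; q0-0>q1; q0-1>q1; q1-0>q2; q1-1>q2; q2-0>q3; q2-1>q3; q3-0>q4; q3-1>q4; q4-0>q5; q4-1>q5; q5-0>q5; q5-1>q5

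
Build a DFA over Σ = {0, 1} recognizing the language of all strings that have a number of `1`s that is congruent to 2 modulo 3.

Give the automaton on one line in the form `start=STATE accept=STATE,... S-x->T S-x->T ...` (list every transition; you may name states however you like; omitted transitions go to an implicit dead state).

Keep the running count of `1`s modulo 3: each `1` advances along the cycle s0 → s1 → s2 → s0 while other symbols loop. Accept at s2.
        0   1  
>  s0   s0  s1 
   s1   s1  s2 
 * s2   s2  s0 
(> = start, * = accepting)

start=s0 accept=s2 s0-0->s0 s0-1->s1 s1-0->s1 s1-1->s2 s2-0->s2 s2-1->s0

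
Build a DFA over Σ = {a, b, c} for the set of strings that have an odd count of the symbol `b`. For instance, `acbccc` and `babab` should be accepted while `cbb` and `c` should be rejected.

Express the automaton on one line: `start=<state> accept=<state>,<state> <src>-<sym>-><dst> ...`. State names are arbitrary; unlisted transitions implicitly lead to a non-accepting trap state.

The only thing that matters is how many `b`s have appeared, reduced mod 2. Use one state per residue: S0 for 0, …, S1 for 1. Reading `b` moves to the next residue; anything else stays put. S1 is accepting.
2 states suffice.
        a   b   c  
>  S0   S0  S1  S0 
 * S1   S1  S0  S1 
(> = start, * = accepting)

start=S0 accept=S1 S0-a->S0 S0-b->S1 S0-c->S0 S1-a->S1 S1-b->S0 S1-c->S1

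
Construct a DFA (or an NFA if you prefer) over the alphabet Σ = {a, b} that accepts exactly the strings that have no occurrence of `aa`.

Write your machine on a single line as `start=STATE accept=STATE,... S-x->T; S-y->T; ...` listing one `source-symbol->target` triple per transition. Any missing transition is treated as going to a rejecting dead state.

This is the complement of 'contains `aa`'. Use the same substring-matching states — S0 through S2 holding how much of `aa` has just been matched — but flip the accepting set: everything except the trap S2 accepts.
With 3 states:
        a   b  
>* S0   S1  S0 
 * S1   S2  S0 
   S2   S2  S2 
(> = start, * = accepting)

start=S0; accept=S0,S1; S0-a->S1; S0-b->S0; S1-a->S2; S1-b->S0; S2-a->S2; S2-b->S2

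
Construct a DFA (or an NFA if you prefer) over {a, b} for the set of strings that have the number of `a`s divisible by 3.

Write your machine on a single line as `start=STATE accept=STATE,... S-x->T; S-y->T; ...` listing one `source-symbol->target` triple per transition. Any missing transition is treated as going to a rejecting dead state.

Keep the running count of `a`s modulo 3: each `a` advances along the cycle s0 → s1 → s2 → s0 while other symbols loop. Accept at s0.
With 3 states:
        a   b  
>* s0   s1  s0 
   s1   s2  s1 
   s2   s0  s2 
(> = start, * = accepting)

start=s0; accept=s0; s0-a->s1; s0-b->s0; s1-a->s2; s1-b->s1; s2-a->s0; s2-b->s2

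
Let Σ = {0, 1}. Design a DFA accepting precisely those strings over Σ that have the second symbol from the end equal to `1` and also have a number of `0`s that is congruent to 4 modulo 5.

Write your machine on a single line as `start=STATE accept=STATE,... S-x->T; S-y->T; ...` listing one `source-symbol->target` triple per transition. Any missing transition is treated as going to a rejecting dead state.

start=q0; accept=q7,q8; q0-0->q1; q0-1->q0; q1-0->q2; q1-1->q1; q2-0->q3; q2-1->q2; q3-0->q4; q3-1->q5; q4-0->q0; q4-1->q6; q5-0->q7; q5-1->q5; q6-0->q0; q6-1->q8; q7-0->q0; q7-1->q6; q8-0->q0; q8-1->q8

Run two small machines in parallel and take their product. The first has 7 states tracking the last 2 symbols read; the second has 5 states tracking the count of `0`s modulo 5. A product state is a pair (one from each), accepting exactly when both do. After merging equivalent states the machine shrinks.
        0   1  
>  q0   q1  q0 
   q1   q2  q1 
   q2   q3  q2 
   q3   q4  q5 
   q4   q0  q6 
   q5   q7  q5 
   q6   q0  q8 
 * q7   q0  q6 
 * q8   q0  q8 
(> = start, * = accepting)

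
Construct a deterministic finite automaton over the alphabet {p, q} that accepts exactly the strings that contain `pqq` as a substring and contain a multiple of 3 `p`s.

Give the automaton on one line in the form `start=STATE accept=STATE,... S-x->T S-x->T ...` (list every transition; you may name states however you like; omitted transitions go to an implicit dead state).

Build one automaton per condition and run them in lockstep. One (4 states) tracks whether and how much of `pqq` has been seen; the other (3 states) tracks the count of `p`s modulo 3. Each combined state is a pair, one component from each; accept when both components accept.
With 10 states:
        p   q  
>  S0   S1  S0 
   S1   S2  S3 
   S2   S4  S5 
   S3   S2  S6 
   S4   S1  S7 
   S5   S4  S8 
   S6   S8  S6 
   S7   S1  S9 
   S8   S9  S8 
 * S9   S6  S9 
(> = start, * = accepting)

start=S0 accept=S9 S0-p->S1 S0-q->S0 S1-p->S2 S1-q->S3 S2-p->S4 S2-q->S5 S3-p->S2 S3-q->S6 S4-p->S1 S4-q->S7 S5-p->S4 S5-q->S8 S6-p->S8 S6-q->S6 S7-p->S1 S7-q->S9 S8-p->S9 S8-q->S8 S9-p->S6 S9-q->S9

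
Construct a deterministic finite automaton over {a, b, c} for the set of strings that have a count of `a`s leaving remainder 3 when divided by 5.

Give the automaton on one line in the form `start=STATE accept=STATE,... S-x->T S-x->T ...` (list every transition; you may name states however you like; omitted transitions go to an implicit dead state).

start=q0 accept=q3 q0-a->q1 q0-b->q0 q0-c->q0 q1-a->q2 q1-b->q1 q1-c->q1 q2-a->q3 q2-b->q2 q2-c->q2 q3-a->q4 q3-b->q3 q3-c->q3 q4-a->q0 q4-b->q4 q4-c->q4

Keep the running count of `a`s modulo 5: each `a` advances along the cycle q0 → q1 → q2 → q3 → q4 → q0 while other symbols loop. Accept at q3.
5 states suffice.
        a   b   c  
>  q0   q1  q0  q0 
   q1   q2  q1  q1 
   q2   q3  q2  q2 
 * q3   q4  q3  q3 
   q4   q0  q4  q4 
(> = start, * = accepting)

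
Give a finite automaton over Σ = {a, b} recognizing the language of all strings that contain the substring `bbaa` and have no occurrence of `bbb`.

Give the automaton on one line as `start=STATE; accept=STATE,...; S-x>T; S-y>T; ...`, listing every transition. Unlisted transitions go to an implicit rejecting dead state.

Build one automaton per condition and run them in lockstep. The first has 5 states tracking whether and how much of `bbaa` has been seen; the second has 4 states tracking partial matches of the forbidden pattern `bbb`. A product state is a pair (one from each), accepting exactly when both do. Equivalent product states are then merged.
An 8-state machine:
        a   b  
>  q0   q0  q1 
   q1   q0  q2 
   q2   q3  q4 
   q3   q5  q1 
   q4   q4  q4 
 * q5   q5  q6 
 * q6   q5  q7 
 * q7   q5  q4 
(> = start, * = accepting)

start=q0; accept=q5,q6,q7; q0-a>q0; q0-b>q1; q1-a>q0; q1-b>q2; q2-a>q3; q2-b>q4; q3-a>q5; q3-b>q1; q4-a>q4; q4-b>q4; q5-a>q5; q5-b>q6; q6-a>q5; q6-b>q7; q7-a>q5; q7-b>q4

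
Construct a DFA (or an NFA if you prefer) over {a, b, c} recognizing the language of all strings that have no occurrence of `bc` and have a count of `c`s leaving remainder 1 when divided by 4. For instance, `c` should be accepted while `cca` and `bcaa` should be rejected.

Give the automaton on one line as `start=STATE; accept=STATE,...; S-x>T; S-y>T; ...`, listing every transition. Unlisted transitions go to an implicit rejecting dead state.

Handle the two conditions separately and then intersect. One (3 states) tracks partial matches of the forbidden pattern `bc`; the other (4 states) tracks the count of `c`s modulo 4. Each combined state is a pair, one component from each; accept when both components accept. After merging equivalent states the machine shrinks.
With 9 states:
        a   b   c  
>  S0   S0  S1  S2 
   S1   S0  S1  S3 
 * S2   S2  S4  S5 
   S3   S3  S3  S3 
 * S4   S2  S4  S3 
   S5   S5  S6  S7 
   S6   S5  S6  S3 
   S7   S7  S8  S0 
   S8   S7  S8  S3 
(> = start, * = accepting)

start=S0; accept=S2,S4; S0-a>S0; S0-b>S1; S0-c>S2; S1-a>S0; S1-b>S1; S1-c>S3; S2-a>S2; S2-b>S4; S2-c>S5; S3-a>S3; S3-b>S3; S3-c>S3; S4-a>S2; S4-b>S4; S4-c>S3; S5-a>S5; S5-b>S6; S5-c>S7; S6-a>S5; S6-b>S6; S6-c>S3; S7-a>S7; S7-b>S8; S7-c>S0; S8-a>S7; S8-b>S8; S8-c>S3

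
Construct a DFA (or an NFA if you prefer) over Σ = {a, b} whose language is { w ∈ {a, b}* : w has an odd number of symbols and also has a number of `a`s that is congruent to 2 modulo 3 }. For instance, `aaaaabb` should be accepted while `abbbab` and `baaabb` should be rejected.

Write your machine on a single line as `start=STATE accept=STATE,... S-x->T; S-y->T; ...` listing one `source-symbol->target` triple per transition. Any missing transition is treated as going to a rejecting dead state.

Run two small machines in parallel and take their product. The first has 2 states tracking the input length modulo 2; the second has 3 states tracking the count of `a`s modulo 3. A product state is a pair (one from each), accepting exactly when both do.
With 6 states:
        a   b  
>  S0   S1  S2 
   S1   S3  S4 
   S2   S4  S0 
   S3   S2  S5 
   S4   S5  S1 
 * S5   S0  S3 
(> = start, * = accepting)

start=S0; accept=S5; S0-a->S1; S0-b->S2; S1-a->S3; S1-b->S4; S2-a->S4; S2-b->S0; S3-a->S2; S3-b->S5; S4-a->S5; S4-b->S1; S5-a->S0; S5-b->S3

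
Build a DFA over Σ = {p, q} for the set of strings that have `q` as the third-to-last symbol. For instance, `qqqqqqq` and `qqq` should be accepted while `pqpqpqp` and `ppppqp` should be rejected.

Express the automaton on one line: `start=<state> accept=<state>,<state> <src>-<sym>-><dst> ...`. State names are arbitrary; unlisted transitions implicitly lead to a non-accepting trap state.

Because acceptance depends on a position counted from the end, the machine has to buffer the most recent 3 symbols. Make each state the string of the last up-to-3 symbols read; on input `x` shift the window left and append `x`. Accept when the buffered window has length 3 and begins with `q`.
A 15-state machine:
       p  q 
>  A   B  C 
   B   D  E 
   C   F  G 
   D   H  I 
   E   J  K 
   F   L  M 
   G   N  O 
   H   H  I 
   I   J  K 
   J   L  M 
   K   N  O 
 * L   H  I 
 * M   J  K 
 * N   L  M 
 * O   N  O 
(> = start, * = accepting)

start=A accept=L,M,N,O A-p->B A-q->C B-p->D B-q->E C-p->F C-q->G D-p->H D-q->I E-p->J E-q->K F-p->L F-q->M G-p->N G-q->O H-p->H H-q->I I-p->J I-q->K J-p->L J-q->M K-p->N K-q->O L-p->H L-q->I M-p->J M-q->K N-p->L N-q->M O-p->N O-q->O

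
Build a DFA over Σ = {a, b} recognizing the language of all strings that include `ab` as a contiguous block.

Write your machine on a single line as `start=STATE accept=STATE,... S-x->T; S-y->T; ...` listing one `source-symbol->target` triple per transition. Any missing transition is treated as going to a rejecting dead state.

start=q0; accept=q2; q0-a->q1; q0-b->q0; q1-a->q1; q1-b->q2; q2-a->q2; q2-b->q2

States q0..q1 record the length of the longest prefix of `ab` that matches the current input suffix. Reaching q2 means `ab` has been seen, and we stay there forever. Accept from q2.
3 states suffice.
        a   b  
>  q0   q1  q0 
   q1   q1  q2 
 * q2   q2  q2 
(> = start, * = accepting)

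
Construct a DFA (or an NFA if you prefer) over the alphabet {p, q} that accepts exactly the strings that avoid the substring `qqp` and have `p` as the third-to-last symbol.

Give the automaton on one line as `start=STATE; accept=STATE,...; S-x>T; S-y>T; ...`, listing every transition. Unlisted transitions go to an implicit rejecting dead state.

Build one automaton per condition and run them in lockstep. The first has 4 states tracking partial matches of the forbidden pattern `qqp`; the second has 15 states tracking the last 3 symbols read. A product state is a pair (one from each), accepting exactly when both do.
A 22-state machine:
       p  q 
>  A   B  C 
   B   D  E 
   C   F  G 
   D   H  I 
   E   J  K 
   F   L  M 
   G   N  O 
 * H   H  I 
 * I   J  K 
 * J   L  M 
 * K   N  O 
   L   H  I 
   M   J  K 
   N   P  Q 
   O   N  O 
   P   R  S 
   Q   T  U 
   R   R  S 
   S   T  U 
   T   P  Q 
   U   N  V 
   V   N  V 
(> = start, * = accepting)

start=A; accept=H,I,J,K; A-p>B; A-q>C; B-p>D; B-q>E; C-p>F; C-q>G; D-p>H; D-q>I; E-p>J; E-q>K; F-p>L; F-q>M; G-p>N; G-q>O; H-p>H; H-q>I; I-p>J; I-q>K; J-p>L; J-q>M; K-p>N; K-q>O; L-p>H; L-q>I; M-p>J; M-q>K; N-p>P; N-q>Q; O-p>N; O-q>O; P-p>R; P-q>S; Q-p>T; Q-q>U; R-p>R; R-q>S; S-p>T; S-q>U; T-p>P; T-q>Q; U-p>N; U-q>V; V-p>N; V-q>V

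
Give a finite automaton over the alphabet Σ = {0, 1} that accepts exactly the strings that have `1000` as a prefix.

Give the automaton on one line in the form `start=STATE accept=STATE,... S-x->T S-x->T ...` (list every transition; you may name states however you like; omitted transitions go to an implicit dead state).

Check the first 4 symbols one by one: S0 through S3 record how many have matched `1000` so far; any wrong symbol goes to the dead state S5. After all 4 match we enter the accepting sink S4.
        0   1  
>  S0   S5  S1 
   S1   S2  S5 
   S2   S3  S5 
   S3   S4  S5 
 * S4   S4  S4 
   S5   S5  S5 
(> = start, * = accepting)

start=S0 accept=S4 S0-0->S5 S0-1->S1 S1-0->S2 S1-1->S5 S2-0->S3 S2-1->S5 S3-0->S4 S3-1->S5 S4-0->S4 S4-1->S4 S5-0->S5 S5-1->S5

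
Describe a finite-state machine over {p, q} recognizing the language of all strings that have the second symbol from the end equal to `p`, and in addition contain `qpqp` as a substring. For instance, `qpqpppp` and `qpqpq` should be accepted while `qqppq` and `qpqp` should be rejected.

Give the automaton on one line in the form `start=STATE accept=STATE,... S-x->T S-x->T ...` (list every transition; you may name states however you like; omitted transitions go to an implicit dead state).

start=A accept=F,G A-p->A A-q->B B-p->C B-q->B C-p->A C-q->D D-p->E D-q->B E-p->F E-q->G F-p->F F-q->G G-p->E G-q->H H-p->E H-q->H

Handle the two conditions separately and then intersect. The first has 7 states tracking the last 2 symbols read; the second has 5 states tracking whether and how much of `qpqp` has been seen. A product state is a pair (one from each), accepting exactly when both do. Equivalent product states are then merged.
An 8-state machine:
       p  q 
>  A   A  B 
   B   C  B 
   C   A  D 
   D   E  B 
   E   F  G 
 * F   F  G 
 * G   E  H 
   H   E  H 
(> = start, * = accepting)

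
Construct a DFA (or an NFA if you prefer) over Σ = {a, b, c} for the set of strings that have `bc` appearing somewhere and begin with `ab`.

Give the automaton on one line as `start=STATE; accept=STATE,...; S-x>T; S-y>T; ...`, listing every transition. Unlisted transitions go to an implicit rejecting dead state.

Build one automaton per condition and run them in lockstep. The first has 3 states tracking whether and how much of `bc` has been seen; the second has 4 states tracking whether the input so far still matches the prefix `ab`. A product state is a pair (one from each), accepting exactly when both do. Minimizing collapses redundant product states.
With 6 states:
        a   b   c  
>  q0   q1  q2  q2 
   q1   q2  q3  q2 
   q2   q2  q2  q2 
   q3   q4  q3  q5 
   q4   q4  q3  q4 
 * q5   q5  q5  q5 
(> = start, * = accepting)

start=q0; accept=q5; q0-a>q1; q0-b>q2; q0-c>q2; q1-a>q2; q1-b>q3; q1-c>q2; q2-a>q2; q2-b>q2; q2-c>q2; q3-a>q4; q3-b>q3; q3-c>q5; q4-a>q4; q4-b>q3; q4-c>q4; q5-a>q5; q5-b>q5; q5-c>q5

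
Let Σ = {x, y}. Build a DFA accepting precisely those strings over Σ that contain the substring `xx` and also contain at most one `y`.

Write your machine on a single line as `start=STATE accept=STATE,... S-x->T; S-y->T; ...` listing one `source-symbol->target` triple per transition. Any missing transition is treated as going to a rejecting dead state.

Handle the two conditions separately and then intersect. One (3 states) tracks whether and how much of `xx` has been seen; the other (3 states) tracks the count of `y`s, saturating at 2. Each combined state is a pair, one component from each; accept when both components accept.
With 9 states:
        x   y  
>  q0   q1  q2 
   q1   q3  q2 
   q2   q4  q5 
 * q3   q3  q6 
   q4   q6  q5 
   q5   q7  q5 
 * q6   q6  q8 
   q7   q8  q5 
   q8   q8  q8 
(> = start, * = accepting)

start=q0; accept=q3,q6; q0-x->q1; q0-y->q2; q1-x->q3; q1-y->q2; q2-x->q4; q2-y->q5; q3-x->q3; q3-y->q6; q4-x->q6; q4-y->q5; q5-x->q7; q5-y->q5; q6-x->q6; q6-y->q8; q7-x->q8; q7-y->q5; q8-x->q8; q8-y->q8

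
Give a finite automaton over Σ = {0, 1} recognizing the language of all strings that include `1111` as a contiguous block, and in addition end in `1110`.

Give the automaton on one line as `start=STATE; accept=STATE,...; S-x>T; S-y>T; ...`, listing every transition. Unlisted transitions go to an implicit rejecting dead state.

start=q0; accept=q5; q0-0>q0; q0-1>q1; q1-0>q0; q1-1>q2; q2-0>q0; q2-1>q3; q3-0>q0; q3-1>q4; q4-0>q5; q4-1>q4; q5-0>q6; q5-1>q7; q6-0>q6; q6-1>q7; q7-0>q6; q7-1>q8; q8-0>q6; q8-1>q4

Build one automaton per condition and run them in lockstep. The first has 5 states tracking whether and how much of `1111` has been seen; the second has 5 states tracking how much of the suffix `1110` has currently been matched. A product state is a pair (one from each), accepting exactly when both do. Equivalent product states are then merged.
        0   1  
>  q0   q0  q1 
   q1   q0  q2 
   q2   q0  q3 
   q3   q0  q4 
   q4   q5  q4 
 * q5   q6  q7 
   q6   q6  q7 
   q7   q6  q8 
   q8   q6  q4 
(> = start, * = accepting)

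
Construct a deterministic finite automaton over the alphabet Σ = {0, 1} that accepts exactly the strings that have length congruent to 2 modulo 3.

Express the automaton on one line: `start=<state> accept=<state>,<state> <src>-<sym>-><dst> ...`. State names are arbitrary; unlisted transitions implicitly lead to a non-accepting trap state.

start=q0 accept=q2 q0-0->q1 q0-1->q1 q1-0->q2 q1-1->q2 q2-0->q0 q2-1->q0

Only the length mod 3 matters, so use a 3-cycle: from any state, every input symbol moves to the next state, wrapping q2 back to q0. Mark q2 accepting.
3 states suffice.
        0   1  
>  q0   q1  q1 
   q1   q2  q2 
 * q2   q0  q0 
(> = start, * = accepting)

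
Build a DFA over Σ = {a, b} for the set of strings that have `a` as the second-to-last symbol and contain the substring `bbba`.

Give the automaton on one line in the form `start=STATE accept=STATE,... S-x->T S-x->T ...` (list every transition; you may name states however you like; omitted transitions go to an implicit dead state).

Run two small machines in parallel and take their product. The first has 7 states tracking the last 2 symbols read; the second has 5 states tracking whether and how much of `bbba` has been seen. A product state is a pair (one from each), accepting exactly when both do. Minimizing collapses redundant product states.
7 states suffice.
        a   b  
>  q0   q0  q1 
   q1   q0  q2 
   q2   q0  q3 
   q3   q4  q3 
   q4   q5  q6 
 * q5   q5  q6 
 * q6   q4  q3 
(> = start, * = accepting)

start=q0 accept=q5,q6 q0-a->q0 q0-b->q1 q1-a->q0 q1-b->q2 q2-a->q0 q2-b->q3 q3-a->q4 q3-b->q3 q4-a->q5 q4-b->q6 q5-a->q5 q5-b->q6 q6-a->q4 q6-b->q3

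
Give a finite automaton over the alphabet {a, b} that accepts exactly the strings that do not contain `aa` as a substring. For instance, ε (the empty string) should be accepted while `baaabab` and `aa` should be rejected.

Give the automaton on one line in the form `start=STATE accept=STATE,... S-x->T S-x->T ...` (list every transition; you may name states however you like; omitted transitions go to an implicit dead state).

start=q0 accept=q0,q1 q0-a->q1 q0-b->q0 q1-a->q2 q1-b->q0 q2-a->q2 q2-b->q2

This is the complement of 'contains `aa`'. Use the same substring-matching states — q0 through q2 holding how much of `aa` has just been matched — but flip the accepting set: everything except the trap q2 accepts.
With 3 states:
        a   b  
>* q0   q1  q0 
 * q1   q2  q0 
   q2   q2  q2 
(> = start, * = accepting)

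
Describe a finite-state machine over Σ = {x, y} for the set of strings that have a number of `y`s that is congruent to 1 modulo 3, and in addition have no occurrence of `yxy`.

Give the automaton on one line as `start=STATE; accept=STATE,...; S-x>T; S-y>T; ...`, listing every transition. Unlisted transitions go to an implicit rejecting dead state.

Handle the two conditions separately and then intersect. One (3 states) tracks the count of `y`s modulo 3; the other (4 states) tracks partial matches of the forbidden pattern `yxy`. Each combined state is a pair, one component from each; accept when both components accept. Equivalent product states are then merged.
        x   y  
>  q0   q0  q1 
 * q1   q2  q3 
 * q2   q4  q5 
   q3   q6  q7 
 * q4   q4  q3 
   q5   q5  q5 
   q6   q8  q5 
   q7   q9  q1 
   q8   q8  q7 
   q9   q0  q5 
(> = start, * = accepting)

start=q0; accept=q1,q2,q4; q0-x>q0; q0-y>q1; q1-x>q2; q1-y>q3; q2-x>q4; q2-y>q5; q3-x>q6; q3-y>q7; q4-x>q4; q4-y>q3; q5-x>q5; q5-y>q5; q6-x>q8; q6-y>q5; q7-x>q9; q7-y>q1; q8-x>q8; q8-y>q7; q9-x>q0; q9-y>q5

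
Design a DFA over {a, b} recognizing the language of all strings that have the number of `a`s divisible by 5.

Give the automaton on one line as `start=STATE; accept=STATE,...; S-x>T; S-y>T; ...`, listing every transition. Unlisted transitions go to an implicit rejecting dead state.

The only thing that matters is how many `a`s have appeared, reduced mod 5. Use one state per residue: s0 for 0, …, s4 for 4. Reading `a` moves to the next residue; anything else stays put. s0 is accepting.
With 5 states:
        a   b  
>* s0   s1  s0 
   s1   s2  s1 
   s2   s3  s2 
   s3   s4  s3 
   s4   s0  s4 
(> = start, * = accepting)

start=s0; accept=s0; s0-a>s1; s0-b>s0; s1-a>s2; s1-b>s1; s2-a>s3; s2-b>s2; s3-a>s4; s3-b>s3; s4-a>s0; s4-b>s4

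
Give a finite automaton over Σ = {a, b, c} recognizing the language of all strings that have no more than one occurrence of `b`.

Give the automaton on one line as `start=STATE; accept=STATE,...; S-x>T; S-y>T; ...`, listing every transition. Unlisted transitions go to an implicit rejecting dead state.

start=q0; accept=q0,q1; q0-a>q0; q0-b>q1; q0-c>q0; q1-a>q1; q1-b>q2; q1-c>q1; q2-a>q2; q2-b>q2; q2-c>q2

Only the number of `b`s matters, and only up to 2. Make a chain q0 → q1 → q2 advanced by each `b` (with q2 absorbing); every other symbol self-loops. The accepting set is {q0, q1}.
3 states suffice.
        a   b   c  
>* q0   q0  q1  q0 
 * q1   q1  q2  q1 
   q2   q2  q2  q2 
(> = start, * = accepting)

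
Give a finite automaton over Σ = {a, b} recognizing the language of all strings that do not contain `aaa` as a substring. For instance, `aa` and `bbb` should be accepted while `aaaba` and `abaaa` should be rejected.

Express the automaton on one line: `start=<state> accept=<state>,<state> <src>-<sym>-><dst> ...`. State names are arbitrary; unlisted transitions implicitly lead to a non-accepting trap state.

start=q0 accept=q0,q1,q2 q0-a->q1 q0-b->q0 q1-a->q2 q1-b->q0 q2-a->q3 q2-b->q0 q3-a->q3 q3-b->q3

This is the complement of 'contains `aaa`'. Use the same substring-matching states — q0 through q3 holding how much of `aaa` has just been matched — but flip the accepting set: everything except the trap q3 accepts.
        a   b  
>* q0   q1  q0 
 * q1   q2  q0 
 * q2   q3  q0 
   q3   q3  q3 
(> = start, * = accepting)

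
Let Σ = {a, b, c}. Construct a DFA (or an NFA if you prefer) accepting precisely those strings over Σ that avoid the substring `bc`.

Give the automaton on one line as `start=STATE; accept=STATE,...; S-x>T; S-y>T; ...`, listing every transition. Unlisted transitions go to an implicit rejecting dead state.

Track partial matches of the forbidden pattern `bc`. State S2 is a dead state reached once `bc` has occurred; every other state accepts. S0 means no part of `bc` is currently matched.
3 states suffice.
        a   b   c  
>* S0   S0  S1  S0 
 * S1   S0  S1  S2 
   S2   S2  S2  S2 
(> = start, * = accepting)

start=S0; accept=S0,S1; S0-a>S0; S0-b>S1; S0-c>S0; S1-a>S0; S1-b>S1; S1-c>S2; S2-a>S2; S2-b>S2; S2-c>S2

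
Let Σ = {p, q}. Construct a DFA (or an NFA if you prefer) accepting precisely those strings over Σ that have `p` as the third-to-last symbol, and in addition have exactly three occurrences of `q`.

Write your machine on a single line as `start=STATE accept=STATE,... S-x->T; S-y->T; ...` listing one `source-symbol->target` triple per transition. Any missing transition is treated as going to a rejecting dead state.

Handle the two conditions separately and then intersect. One (15 states) tracks the last 3 symbols read; the other (5 states) tracks the count of `q`s, saturating at 4. Each combined state is a pair, one component from each; accept when both components accept. After merging equivalent states the machine shrinks.
With 16 states:
       p  q 
>  A   A  B 
   B   C  D 
   C   C  E 
   D   F  G 
   E   F  H 
   F   I  J 
   G   K  L 
 * H   K  L 
   I   I  M 
   J   N  L 
   K   O  L 
   L   L  L 
 * M   N  L 
 * N   O  L 
   O   P  L 
 * P   P  L 
(> = start, * = accepting)

start=A; accept=H,M,N,P; A-p->A; A-q->B; B-p->C; B-q->D; C-p->C; C-q->E; D-p->F; D-q->G; E-p->F; E-q->H; F-p->I; F-q->J; G-p->K; G-q->L; H-p->K; H-q->L; I-p->I; I-q->M; J-p->N; J-q->L; K-p->O; K-q->L; L-p->L; L-q->L; M-p->N; M-q->L; N-p->O; N-q->L; O-p->P; O-q->L; P-p->P; P-q->L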